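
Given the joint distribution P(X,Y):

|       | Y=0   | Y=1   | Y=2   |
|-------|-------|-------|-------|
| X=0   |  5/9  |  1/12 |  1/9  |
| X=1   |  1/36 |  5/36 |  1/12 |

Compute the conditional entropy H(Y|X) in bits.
1.1487 bits

H(Y|X) = H(X,Y) - H(X)

H(X,Y) = -Σ_{x,y} P(x,y) log₂ P(x,y). Per-cell terms -P(x,y)·log₂P(x,y):
  X=0: 0.47111, 0.29875, 0.35221
  X=1: 0.14361, 0.39556, 0.29875
Sum of the 6 terms: H(X,Y) = 1.9600 bits

Marginal of X (row sums):
  P(X=0) = 5/9 + 1/12 + 1/9 = 3/4
  P(X=1) = 1/36 + 5/36 + 1/12 = 1/4
H(X) = -[(3/4)·log₂(3/4) + (1/4)·log₂(1/4)]
  = 0.31128 + 0.50000 = 0.8113 bits

H(Y|X) = H(X,Y) - H(X) = 1.9600 - 0.8113 = 1.1487 bits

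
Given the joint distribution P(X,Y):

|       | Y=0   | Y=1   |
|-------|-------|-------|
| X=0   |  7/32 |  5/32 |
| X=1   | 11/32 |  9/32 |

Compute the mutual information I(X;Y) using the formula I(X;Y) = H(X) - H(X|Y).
0.0008 bits

I(X;Y) = H(X) - H(X|Y)

Marginal of X (row sums):
  P(X=0) = 7/32 + 5/32 = 3/8
  P(X=1) = 11/32 + 9/32 = 5/8
H(X) = -[(3/8)·log₂(3/8) + (5/8)·log₂(5/8)]
  = 0.53064 + 0.42379 = 0.95443 bits

Marginal of Y (column sums):
  P(Y=0) = 7/32 + 11/32 = 9/16
  P(Y=1) = 5/32 + 9/32 = 7/16
H(X|Y) = Σ_y P(y)·H(X|Y=y):
  Y=0: P(Y=0) = 9/16, P(X|Y=0) = (7/18, 11/18) → H(X|Y=0) = 0.96408
  Y=1: P(Y=1) = 7/16, P(X|Y=1) = (5/14, 9/14) → H(X|Y=1) = 0.94029
H(X|Y) = (9/16)·0.96408 + (7/16)·0.94029 = 0.95367 bits

I(X;Y) = H(X) - H(X|Y) = 0.95443 - 0.95367 = 0.0008 bits

Cross-check via I(X;Y) = H(X) + H(Y) - H(X,Y): computing H(Y) from the column sums and H(X,Y) from the 4 cells in the same way gives H(Y) = 0.98870 bits and H(X,Y) = 1.94237 bits, so
I(X;Y) = 0.95443 + 0.98870 - 1.94237 = 0.0008 bits ✓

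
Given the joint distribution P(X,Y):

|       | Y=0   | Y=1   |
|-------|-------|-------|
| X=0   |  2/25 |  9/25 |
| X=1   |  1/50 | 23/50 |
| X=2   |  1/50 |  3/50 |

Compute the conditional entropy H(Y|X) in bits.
0.4858 bits

H(Y|X) = H(X,Y) - H(X)

H(X,Y) = -Σ_{x,y} P(x,y) log₂ P(x,y). Per-cell terms -P(x,y)·log₂P(x,y):
  X=0: 0.2915, 0.5306
  X=1: 0.1129, 0.5153
  X=2: 0.1129, 0.2435
Sum of the 6 terms: H(X,Y) = 1.8067 bits

Marginal of X (row sums):
  P(X=0) = 2/25 + 9/25 = 11/25
  P(X=1) = 1/50 + 23/50 = 12/25
  P(X=2) = 1/50 + 3/50 = 2/25
H(X) = -[(11/25)·log₂(11/25) + (12/25)·log₂(12/25) + (2/25)·log₂(2/25)]
  = 0.5211 + 0.5083 + 0.2915 = 1.3209 bits

H(Y|X) = H(X,Y) - H(X) = 1.8067 - 1.3209 = 0.4858 bits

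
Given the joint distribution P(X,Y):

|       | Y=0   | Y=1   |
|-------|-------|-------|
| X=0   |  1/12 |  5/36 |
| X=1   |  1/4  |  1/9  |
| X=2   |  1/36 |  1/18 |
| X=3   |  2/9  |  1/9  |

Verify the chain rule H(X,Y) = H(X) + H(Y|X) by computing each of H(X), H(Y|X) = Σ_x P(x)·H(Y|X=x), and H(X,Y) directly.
H(X) = 1.8399 bits, H(Y|X) = 0.9163 bits, H(X,Y) = 2.7562 bits

Marginal of X (row sums):
  P(X=0) = 1/12 + 5/36 = 2/9
  P(X=1) = 1/4 + 1/9 = 13/36
  P(X=2) = 1/36 + 1/18 = 1/12
  P(X=3) = 2/9 + 1/9 = 1/3
H(X) = -[(2/9)·log₂(2/9) + (13/36)·log₂(13/36) + (1/12)·log₂(1/12) + (1/3)·log₂(1/3)]
  = 0.48221 + 0.53065 + 0.29875 + 0.52832 = 1.8399 bits

H(Y|X) = Σ_x P(x)·H(Y|X=x):
  X=0: P(X=0) = 2/9, P(Y|X=0) = (3/8, 5/8) → H(Y|X=0) = 0.95443
  X=1: P(X=1) = 13/36, P(Y|X=1) = (9/13, 4/13) → H(Y|X=1) = 0.89049
  X=2: P(X=2) = 1/12, P(Y|X=2) = (1/3, 2/3) → H(Y|X=2) = 0.91830
  X=3: P(X=3) = 1/3, P(Y|X=3) = (2/3, 1/3) → H(Y|X=3) = 0.91830
H(Y|X) = (2/9)·0.95443 + (13/36)·0.89049 + (1/12)·0.91830 + (1/3)·0.91830 = 0.9163 bits

H(X,Y) = -Σ_{x,y} P(x,y) log₂ P(x,y). Per-cell terms -P(x,y)·log₂P(x,y):
  X=0: 0.29875, 0.39556
  X=1: 0.50000, 0.35221
  X=2: 0.14361, 0.23166
  X=3: 0.48221, 0.35221
Sum of the 8 terms: H(X,Y) = 2.7562 bits

Chain rule check:
  H(X) + H(Y|X) = 1.8399 + 0.9163 = 2.7562 bits
  H(X,Y) = 2.7562 bits
✓ Chain rule verified.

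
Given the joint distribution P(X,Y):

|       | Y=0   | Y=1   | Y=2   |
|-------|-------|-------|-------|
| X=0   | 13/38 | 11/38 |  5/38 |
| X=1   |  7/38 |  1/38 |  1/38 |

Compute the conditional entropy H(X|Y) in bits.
0.7249 bits

H(X|Y) = H(X,Y) - H(Y)

H(X,Y) = -Σ_{x,y} P(x,y) log₂ P(x,y). Per-cell terms -P(x,y)·log₂P(x,y):
  X=0: 0.5294, 0.5177, 0.3850
  X=1: 0.4496, 0.1381, 0.1381
Sum of the 6 terms: H(X,Y) = 2.1579 bits

Marginal of Y (column sums):
  P(Y=0) = 13/38 + 7/38 = 10/19
  P(Y=1) = 11/38 + 1/38 = 6/19
  P(Y=2) = 5/38 + 1/38 = 3/19
H(Y) = -[(10/19)·log₂(10/19) + (6/19)·log₂(6/19) + (3/19)·log₂(3/19)]
  = 0.4874 + 0.5251 + 0.4205 = 1.4330 bits

H(X|Y) = H(X,Y) - H(Y) = 2.1579 - 1.4330 = 0.7249 bits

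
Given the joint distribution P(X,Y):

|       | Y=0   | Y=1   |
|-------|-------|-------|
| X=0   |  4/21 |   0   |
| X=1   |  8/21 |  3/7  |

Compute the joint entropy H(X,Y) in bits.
1.5100 bits

H(X,Y) = -Σ_{x,y} P(x,y) log₂ P(x,y). Per-cell terms -P(x,y)·log₂P(x,y):
  X=0: 0.4557, 0.0000
  X=1: 0.5304, 0.5239
  (cells with P = 0 contribute 0)
Sum of the 4 terms: H(X,Y) = 1.5100 bits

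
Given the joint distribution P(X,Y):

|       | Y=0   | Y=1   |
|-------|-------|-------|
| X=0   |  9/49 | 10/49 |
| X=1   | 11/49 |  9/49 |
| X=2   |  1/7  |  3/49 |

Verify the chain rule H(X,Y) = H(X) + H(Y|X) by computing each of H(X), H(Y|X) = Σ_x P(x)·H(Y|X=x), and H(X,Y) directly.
H(X) = 1.5256 bits, H(Y|X) = 0.9720 bits, H(X,Y) = 2.4976 bits

Marginal of X (row sums):
  P(X=0) = 9/49 + 10/49 = 19/49
  P(X=1) = 11/49 + 9/49 = 20/49
  P(X=2) = 1/7 + 3/49 = 10/49
H(X) = -[(19/49)·log₂(19/49) + (20/49)·log₂(20/49) + (10/49)·log₂(10/49)]
  = 0.52998 + 0.52767 + 0.46791 = 1.5256 bits

H(Y|X) = Σ_x P(x)·H(Y|X=x):
  X=0: P(X=0) = 19/49, P(Y|X=0) = (9/19, 10/19) → H(Y|X=0) = 0.99800
  X=1: P(X=1) = 20/49, P(Y|X=1) = (11/20, 9/20) → H(Y|X=1) = 0.99277
  X=2: P(X=2) = 10/49, P(Y|X=2) = (7/10, 3/10) → H(Y|X=2) = 0.88129
H(Y|X) = (19/49)·0.99800 + (20/49)·0.99277 + (10/49)·0.88129 = 0.9720 bits

H(X,Y) = -Σ_{x,y} P(x,y) log₂ P(x,y). Per-cell terms -P(x,y)·log₂P(x,y):
  X=0: 0.44904, 0.46791
  X=1: 0.48384, 0.44904
  X=2: 0.40105, 0.24672
Sum of the 6 terms: H(X,Y) = 2.4976 bits

Chain rule check:
  H(X) + H(Y|X) = 1.5256 + 0.9720 = 2.4976 bits
  H(X,Y) = 2.4976 bits
✓ Chain rule verified.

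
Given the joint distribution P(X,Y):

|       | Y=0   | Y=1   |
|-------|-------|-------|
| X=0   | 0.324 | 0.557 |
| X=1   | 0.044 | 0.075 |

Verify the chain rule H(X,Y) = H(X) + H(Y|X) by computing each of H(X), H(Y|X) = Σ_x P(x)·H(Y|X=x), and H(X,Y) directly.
H(X) = 0.5265 bits, H(Y|X) = 0.9491 bits, H(X,Y) = 1.4756 bits

Marginal of X (row sums):
  P(X=0) = 0.324 + 0.557 = 0.881
  P(X=1) = 0.044 + 0.075 = 0.119
H(X) = -[0.881·log₂(0.881) + 0.119·log₂(0.119)]
  = 0.16103 + 0.36545 = 0.5265 bits

H(Y|X) = Σ_x P(x)·H(Y|X=x):
  X=0: P(X=0) = 0.881, P(Y|X=0) = (324/881, 557/881) → H(Y|X=0) = 0.94894
  X=1: P(X=1) = 0.119, P(Y|X=1) = (44/119, 75/119) → H(Y|X=1) = 0.95048
H(Y|X) = 0.881·0.94894 + 0.119·0.95048 = 0.9491 bits

H(X,Y) = -Σ_{x,y} P(x,y) log₂ P(x,y). Per-cell terms -P(x,y)·log₂P(x,y):
  X=0: 0.52680, 0.47025
  X=1: 0.19828, 0.28027
Sum of the 4 terms: H(X,Y) = 1.4756 bits

Chain rule check:
  H(X) + H(Y|X) = 0.5265 + 0.9491 = 1.4756 bits
  H(X,Y) = 1.4756 bits
✓ Chain rule verified.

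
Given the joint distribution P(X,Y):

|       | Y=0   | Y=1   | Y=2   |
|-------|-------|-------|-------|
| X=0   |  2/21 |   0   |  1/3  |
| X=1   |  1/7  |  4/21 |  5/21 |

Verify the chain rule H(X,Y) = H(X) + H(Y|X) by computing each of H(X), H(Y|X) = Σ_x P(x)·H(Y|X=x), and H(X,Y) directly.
H(X) = 0.9852 bits, H(Y|X) = 1.2159 bits, H(X,Y) = 2.2011 bits

Marginal of X (row sums):
  P(X=0) = 2/21 + 0 + 1/3 = 3/7
  P(X=1) = 1/7 + 4/21 + 5/21 = 4/7
H(X) = -[(3/7)·log₂(3/7) + (4/7)·log₂(4/7)]
  = 0.5239 + 0.4613 = 0.9852 bits

H(Y|X) = Σ_x P(x)·H(Y|X=x):
  X=0: P(X=0) = 3/7, P(Y|X=0) = (2/9, 0, 7/9) → H(Y|X=0) = 0.7642
  X=1: P(X=1) = 4/7, P(Y|X=1) = (1/4, 1/3, 5/12) → H(Y|X=1) = 1.5546
H(Y|X) = (3/7)·0.7642 + (4/7)·1.5546 = 1.2159 bits

H(X,Y) = -Σ_{x,y} P(x,y) log₂ P(x,y). Per-cell terms -P(x,y)·log₂P(x,y):
  X=0: 0.3231, 0.0000, 0.5283
  X=1: 0.4011, 0.4557, 0.4929
  (cells with P = 0 contribute 0)
Sum of the 6 terms: H(X,Y) = 2.2011 bits

Chain rule check:
  H(X) + H(Y|X) = 0.9852 + 1.2159 = 2.2011 bits
  H(X,Y) = 2.2011 bits
✓ Chain rule verified.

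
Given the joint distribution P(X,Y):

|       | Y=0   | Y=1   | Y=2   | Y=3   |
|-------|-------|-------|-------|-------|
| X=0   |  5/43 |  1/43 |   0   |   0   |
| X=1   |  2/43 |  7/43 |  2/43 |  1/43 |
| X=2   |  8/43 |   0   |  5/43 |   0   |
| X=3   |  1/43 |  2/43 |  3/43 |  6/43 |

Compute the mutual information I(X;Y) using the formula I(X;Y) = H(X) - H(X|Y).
0.6214 bits

I(X;Y) = H(X) - H(X|Y)

Marginal of X (row sums):
  P(X=0) = 5/43 + 1/43 + 0 + 0 = 6/43
  P(X=1) = 2/43 + 7/43 + 2/43 + 1/43 = 12/43
  P(X=2) = 8/43 + 0 + 5/43 + 0 = 13/43
  P(X=3) = 1/43 + 2/43 + 3/43 + 6/43 = 12/43
H(X) = -[(6/43)·log₂(6/43) + (12/43)·log₂(12/43) + (13/43)·log₂(13/43) + (12/43)·log₂(12/43)]
  = 0.39646 + 0.51385 + 0.52176 + 0.51385 = 1.9459 bits

Marginal of Y (column sums):
  P(Y=0) = 5/43 + 2/43 + 8/43 + 1/43 = 16/43
  P(Y=1) = 1/43 + 7/43 + 0 + 2/43 = 10/43
  P(Y=2) = 0 + 2/43 + 5/43 + 3/43 = 10/43
  P(Y=3) = 0 + 1/43 + 0 + 6/43 = 7/43
H(X|Y) = Σ_y P(y)·H(X|Y=y):
  Y=0: P(Y=0) = 16/43, P(X|Y=0) = (5/16, 1/8, 1/2, 1/16) → H(X|Y=0) = 1.64940
  Y=1: P(Y=1) = 10/43, P(X|Y=1) = (1/10, 7/10, 0, 1/5) → H(X|Y=1) = 1.15678
  Y=2: P(Y=2) = 10/43, P(X|Y=2) = (0, 1/5, 1/2, 3/10) → H(X|Y=2) = 1.48548
  Y=3: P(Y=3) = 7/43, P(X|Y=3) = (0, 1/7, 0, 6/7) → H(X|Y=3) = 0.59167
H(X|Y) = (16/43)·1.64940 + (10/43)·1.15678 + (10/43)·1.48548 + (7/43)·0.59167 = 1.3245 bits

I(X;Y) = H(X) - H(X|Y) = 1.9459 - 1.3245 = 0.6214 bits

Cross-check via I(X;Y) = H(X) + H(Y) - H(X,Y): computing H(Y) from the column sums and H(X,Y) from the 16 cells in the same way gives H(Y) = 1.9358 bits and H(X,Y) = 3.2603 bits, so
I(X;Y) = 1.9459 + 1.9358 - 3.2603 = 0.6214 bits ✓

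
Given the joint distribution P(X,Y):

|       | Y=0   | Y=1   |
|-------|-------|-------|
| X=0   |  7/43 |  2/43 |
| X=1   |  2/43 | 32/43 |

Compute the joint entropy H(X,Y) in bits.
1.1553 bits

H(X,Y) = -Σ_{x,y} P(x,y) log₂ P(x,y). Per-cell terms -P(x,y)·log₂P(x,y):
  X=0: 0.4263, 0.2059
  X=1: 0.2059, 0.3172
Sum of the 4 terms: H(X,Y) = 1.1553 bits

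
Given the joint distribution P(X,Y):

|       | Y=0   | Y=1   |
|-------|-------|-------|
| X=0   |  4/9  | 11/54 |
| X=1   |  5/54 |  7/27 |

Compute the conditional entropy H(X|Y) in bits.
0.8143 bits

H(X|Y) = H(X,Y) - H(Y)

H(X,Y) = -Σ_{x,y} P(x,y) log₂ P(x,y). Per-cell terms -P(x,y)·log₂P(x,y):
  X=0: 0.519967, 0.467593
  X=1: 0.317867, 0.504916
Sum of the 4 terms: H(X,Y) = 1.81034 bits

Marginal of Y (column sums):
  P(Y=0) = 4/9 + 5/54 = 29/54
  P(Y=1) = 11/54 + 7/27 = 25/54
H(Y) = -[(29/54)·log₂(29/54) + (25/54)·log₂(25/54)]
  = 0.481672 + 0.514366 = 0.99604 bits

H(X|Y) = H(X,Y) - H(Y) = 1.81034 - 0.99604 = 0.8143 bits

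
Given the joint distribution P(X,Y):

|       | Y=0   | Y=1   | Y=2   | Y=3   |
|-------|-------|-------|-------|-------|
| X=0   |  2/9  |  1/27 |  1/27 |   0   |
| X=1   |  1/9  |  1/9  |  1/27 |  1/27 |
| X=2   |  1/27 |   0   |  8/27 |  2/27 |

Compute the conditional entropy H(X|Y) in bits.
1.0435 bits

H(X|Y) = H(X,Y) - H(Y)

H(X,Y) = -Σ_{x,y} P(x,y) log₂ P(x,y). Per-cell terms -P(x,y)·log₂P(x,y):
  X=0: 0.48221, 0.17611, 0.17611, 0.00000
  X=1: 0.35221, 0.35221, 0.17611, 0.17611
  X=2: 0.17611, 0.00000, 0.51997, 0.27814
  (cells with P = 0 contribute 0)
Sum of the 12 terms: H(X,Y) = 2.8653 bits

Marginal of Y (column sums):
  P(Y=0) = 2/9 + 1/9 + 1/27 = 10/27
  P(Y=1) = 1/27 + 1/9 + 0 = 4/27
  P(Y=2) = 1/27 + 1/27 + 8/27 = 10/27
  P(Y=3) = 0 + 1/27 + 2/27 = 1/9
H(Y) = -[(10/27)·log₂(10/27) + (4/27)·log₂(4/27) + (10/27)·log₂(10/27) + (1/9)·log₂(1/9)]
  = 0.53073 + 0.40813 + 0.53073 + 0.35221 = 1.8218 bits

H(X|Y) = H(X,Y) - H(Y) = 2.8653 - 1.8218 = 1.0435 bits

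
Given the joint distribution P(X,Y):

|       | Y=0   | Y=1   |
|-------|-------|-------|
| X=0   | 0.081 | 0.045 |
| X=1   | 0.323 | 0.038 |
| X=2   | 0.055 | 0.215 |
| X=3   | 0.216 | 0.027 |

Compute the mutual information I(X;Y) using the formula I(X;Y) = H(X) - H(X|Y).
0.2968 bits

I(X;Y) = H(X) - H(X|Y)

Marginal of X (row sums):
  P(X=0) = 0.081 + 0.045 = 0.126
  P(X=1) = 0.323 + 0.038 = 0.361
  P(X=2) = 0.055 + 0.215 = 0.270
  P(X=3) = 0.216 + 0.027 = 0.243
H(X) = -[0.126·log₂(0.126) + 0.361·log₂(0.361) + 0.270·log₂(0.270) + 0.243·log₂(0.243)]
  = 0.3766 + 0.5306 + 0.5100 + 0.4960 = 1.9132 bits

Marginal of Y (column sums):
  P(Y=0) = 0.081 + 0.323 + 0.055 + 0.216 = 0.675
  P(Y=1) = 0.045 + 0.038 + 0.215 + 0.027 = 0.325
H(X|Y) = Σ_y P(y)·H(X|Y=y):
  Y=0: P(Y=0) = 0.675, P(X|Y=0) = (3/25, 323/675, 11/135, 8/25) → H(X|Y=0) = 1.6967
  Y=1: P(Y=1) = 0.325, P(X|Y=1) = (9/65, 38/325, 43/65, 27/325) → H(X|Y=1) = 1.4495
H(X|Y) = 0.675·1.6967 + 0.325·1.4495 = 1.6164 bits

I(X;Y) = H(X) - H(X|Y) = 1.9132 - 1.6164 = 0.2968 bits

Cross-check via I(X;Y) = H(X) + H(Y) - H(X,Y): computing H(Y) from the column sums and H(X,Y) from the 8 cells in the same way gives H(Y) = 0.9097 bits and H(X,Y) = 2.5261 bits, so
I(X;Y) = 1.9132 + 0.9097 - 2.5261 = 0.2968 bits ✓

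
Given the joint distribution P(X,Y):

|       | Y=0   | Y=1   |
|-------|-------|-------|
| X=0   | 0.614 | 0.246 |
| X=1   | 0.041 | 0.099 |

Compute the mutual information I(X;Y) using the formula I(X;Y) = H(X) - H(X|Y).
0.0647 bits

I(X;Y) = H(X) - H(X|Y)

Marginal of X (row sums):
  P(X=0) = 0.614 + 0.246 = 0.860
  P(X=1) = 0.041 + 0.099 = 0.140
H(X) = -[0.860·log₂(0.860) + 0.140·log₂(0.140)]
  = 0.1871 + 0.3971 = 0.5842 bits

Marginal of Y (column sums):
  P(Y=0) = 0.614 + 0.041 = 0.655
  P(Y=1) = 0.246 + 0.099 = 0.345
H(X|Y) = Σ_y P(y)·H(X|Y=y):
  Y=0: P(Y=0) = 0.655, P(X|Y=0) = (614/655, 41/655) → H(X|Y=0) = 0.3377
  Y=1: P(Y=1) = 0.345, P(X|Y=1) = (82/115, 33/115) → H(X|Y=1) = 0.8648
H(X|Y) = 0.655·0.3377 + 0.345·0.8648 = 0.5195 bits

I(X;Y) = H(X) - H(X|Y) = 0.5842 - 0.5195 = 0.0647 bits

Cross-check via I(X;Y) = H(X) + H(Y) - H(X,Y): computing H(Y) from the column sums and H(X,Y) from the 4 cells in the same way gives H(Y) = 0.9295 bits and H(X,Y) = 1.4490 bits, so
I(X;Y) = 0.5842 + 0.9295 - 1.4490 = 0.0647 bits ✓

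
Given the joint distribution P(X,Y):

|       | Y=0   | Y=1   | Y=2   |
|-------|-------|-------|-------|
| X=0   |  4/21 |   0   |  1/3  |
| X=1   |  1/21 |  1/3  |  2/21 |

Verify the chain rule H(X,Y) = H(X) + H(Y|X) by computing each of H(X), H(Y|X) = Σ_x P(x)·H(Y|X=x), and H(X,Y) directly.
H(X) = 0.9984 bits, H(Y|X) = 1.0462 bits, H(X,Y) = 2.0446 bits

Marginal of X (row sums):
  P(X=0) = 4/21 + 0 + 1/3 = 11/21
  P(X=1) = 1/21 + 1/3 + 2/21 = 10/21
H(X) = -[(11/21)·log₂(11/21) + (10/21)·log₂(10/21)]
  = 0.4887 + 0.5097 = 0.9984 bits

H(Y|X) = Σ_x P(x)·H(Y|X=x):
  X=0: P(X=0) = 11/21, P(Y|X=0) = (4/11, 0, 7/11) → H(Y|X=0) = 0.9457
  X=1: P(X=1) = 10/21, P(Y|X=1) = (1/10, 7/10, 1/5) → H(Y|X=1) = 1.1568
H(Y|X) = (11/21)·0.9457 + (10/21)·1.1568 = 1.0462 bits

H(X,Y) = -Σ_{x,y} P(x,y) log₂ P(x,y). Per-cell terms -P(x,y)·log₂P(x,y):
  X=0: 0.4557, 0.0000, 0.5283
  X=1: 0.2092, 0.5283, 0.3231
  (cells with P = 0 contribute 0)
Sum of the 6 terms: H(X,Y) = 2.0446 bits

Chain rule check:
  H(X) + H(Y|X) = 0.9984 + 1.0462 = 2.0446 bits
  H(X,Y) = 2.0446 bits
✓ Chain rule verified.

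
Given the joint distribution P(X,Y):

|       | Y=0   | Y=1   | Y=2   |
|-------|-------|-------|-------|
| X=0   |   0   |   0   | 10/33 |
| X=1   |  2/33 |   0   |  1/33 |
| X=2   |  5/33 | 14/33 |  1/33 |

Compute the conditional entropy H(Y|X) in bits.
0.7358 bits

H(Y|X) = H(X,Y) - H(X)

H(X,Y) = -Σ_{x,y} P(x,y) log₂ P(x,y). Per-cell terms -P(x,y)·log₂P(x,y):
  X=0: 0.00000, 0.00000, 0.52196
  X=1: 0.24511, 0.00000, 0.15286
  X=2: 0.41249, 0.52480, 0.15286
  (cells with P = 0 contribute 0)
Sum of the 9 terms: H(X,Y) = 2.0101 bits

Marginal of X (row sums):
  P(X=0) = 0 + 0 + 10/33 = 10/33
  P(X=1) = 2/33 + 0 + 1/33 = 1/11
  P(X=2) = 5/33 + 14/33 + 1/33 = 20/33
H(X) = -[(10/33)·log₂(10/33) + (1/11)·log₂(1/11) + (20/33)·log₂(20/33)]
  = 0.52196 + 0.31449 + 0.43786 = 1.2743 bits

H(Y|X) = H(X,Y) - H(X) = 2.0101 - 1.2743 = 0.7358 bits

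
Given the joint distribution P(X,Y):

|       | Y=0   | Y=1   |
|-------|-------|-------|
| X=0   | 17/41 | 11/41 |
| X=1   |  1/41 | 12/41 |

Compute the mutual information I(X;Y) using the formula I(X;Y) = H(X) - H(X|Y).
0.2051 bits

I(X;Y) = H(X) - H(X|Y)

Marginal of X (row sums):
  P(X=0) = 17/41 + 11/41 = 28/41
  P(X=1) = 1/41 + 12/41 = 13/41
H(X) = -[(28/41)·log₂(28/41) + (13/41)·log₂(13/41)]
  = 0.37574 + 0.52543 = 0.90117 bits

Marginal of Y (column sums):
  P(Y=0) = 17/41 + 1/41 = 18/41
  P(Y=1) = 11/41 + 12/41 = 23/41
H(X|Y) = Σ_y P(y)·H(X|Y=y):
  Y=0: P(Y=0) = 18/41, P(X|Y=0) = (17/18, 1/18) → H(X|Y=0) = 0.30954
  Y=1: P(Y=1) = 23/41, P(X|Y=1) = (11/23, 12/23) → H(X|Y=1) = 0.99864
H(X|Y) = (18/41)·0.30954 + (23/41)·0.99864 = 0.69611 bits

I(X;Y) = H(X) - H(X|Y) = 0.90117 - 0.69611 = 0.2051 bits

Cross-check via I(X;Y) = H(X) + H(Y) - H(X,Y): computing H(Y) from the column sums and H(X,Y) from the 4 cells in the same way gives H(Y) = 0.98925 bits and H(X,Y) = 1.68535 bits, so
I(X;Y) = 0.90117 + 0.98925 - 1.68535 = 0.2051 bits ✓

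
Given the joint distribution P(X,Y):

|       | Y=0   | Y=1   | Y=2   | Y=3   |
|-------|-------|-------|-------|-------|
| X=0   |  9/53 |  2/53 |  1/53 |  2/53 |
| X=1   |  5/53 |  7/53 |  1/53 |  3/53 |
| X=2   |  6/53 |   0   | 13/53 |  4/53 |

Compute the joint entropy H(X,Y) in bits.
3.0834 bits

H(X,Y) = -Σ_{x,y} P(x,y) log₂ P(x,y). Per-cell terms -P(x,y)·log₂P(x,y):
  X=0: 0.4344, 0.1784, 0.1081, 0.1784
  X=1: 0.3213, 0.3857, 0.1081, 0.2345
  X=2: 0.3558, 0.0000, 0.4973, 0.2814
  (cells with P = 0 contribute 0)
Sum of the 12 terms: H(X,Y) = 3.0834 bits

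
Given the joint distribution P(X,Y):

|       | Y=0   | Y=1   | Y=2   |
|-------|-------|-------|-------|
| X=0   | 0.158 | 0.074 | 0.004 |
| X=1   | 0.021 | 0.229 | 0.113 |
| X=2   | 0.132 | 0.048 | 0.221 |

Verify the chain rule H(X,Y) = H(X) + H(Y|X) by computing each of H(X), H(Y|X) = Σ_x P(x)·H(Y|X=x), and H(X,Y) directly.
H(X) = 1.5510 bits, H(Y|X) = 1.2162 bits, H(X,Y) = 2.7671 bits

Marginal of X (row sums):
  P(X=0) = 0.158 + 0.074 + 0.004 = 0.236
  P(X=1) = 0.021 + 0.229 + 0.113 = 0.363
  P(X=2) = 0.132 + 0.048 + 0.221 = 0.401
H(X) = -[0.236·log₂(0.236) + 0.363·log₂(0.363) + 0.401·log₂(0.401)]
  = 0.49162 + 0.53069 + 0.52865 = 1.5510 bits

H(Y|X) = Σ_x P(x)·H(Y|X=x):
  X=0: P(X=0) = 0.236, P(Y|X=0) = (79/118, 37/118, 1/59) → H(Y|X=0) = 1.01189
  X=1: P(X=1) = 0.363, P(Y|X=1) = (7/121, 229/363, 113/363) → H(Y|X=1) = 1.18125
  X=2: P(X=2) = 0.401, P(Y|X=2) = (132/401, 48/401, 221/401) → H(Y|X=2) = 1.36800
H(Y|X) = 0.236·1.01189 + 0.363·1.18125 + 0.401·1.36800 = 1.2162 bits

H(X,Y) = -Σ_{x,y} P(x,y) log₂ P(x,y). Per-cell terms -P(x,y)·log₂P(x,y):
  X=0: 0.42060, 0.27797, 0.03186
  X=1: 0.11704, 0.48699, 0.35545
  X=2: 0.38562, 0.21028, 0.48131
Sum of the 9 terms: H(X,Y) = 2.7671 bits

Chain rule check:
  H(X) + H(Y|X) = 1.5510 + 1.2162 = 2.7672 bits
  H(X,Y) = 2.7671 bits
✓ Chain rule verified (Δ = 0.0001 is 4-dp rounding noise: each of the three values was rounded independently).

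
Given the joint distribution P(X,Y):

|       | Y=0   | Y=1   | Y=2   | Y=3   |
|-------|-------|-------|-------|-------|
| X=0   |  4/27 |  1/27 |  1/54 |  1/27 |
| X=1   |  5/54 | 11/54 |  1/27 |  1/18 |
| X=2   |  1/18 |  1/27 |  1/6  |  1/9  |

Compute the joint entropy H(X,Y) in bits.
3.2510 bits

H(X,Y) = -Σ_{x,y} P(x,y) log₂ P(x,y). Per-cell terms -P(x,y)·log₂P(x,y):
  X=0: 0.4081, 0.1761, 0.1066, 0.1761
  X=1: 0.3179, 0.4676, 0.1761, 0.2317
  X=2: 0.2317, 0.1761, 0.4308, 0.3522
Sum of the 12 terms: H(X,Y) = 3.2510 bits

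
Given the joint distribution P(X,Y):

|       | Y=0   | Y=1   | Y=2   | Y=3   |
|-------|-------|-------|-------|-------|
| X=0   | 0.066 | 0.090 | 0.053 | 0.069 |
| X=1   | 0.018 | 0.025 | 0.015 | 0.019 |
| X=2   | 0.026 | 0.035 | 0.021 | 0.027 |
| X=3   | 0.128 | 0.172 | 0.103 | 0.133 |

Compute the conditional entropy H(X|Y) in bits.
1.6290 bits

H(X|Y) = H(X,Y) - H(Y)

H(X,Y) = -Σ_{x,y} P(x,y) log₂ P(x,y). Per-cell terms -P(x,y)·log₂P(x,y):
  X=0: 0.2588, 0.3127, 0.2246, 0.2662
  X=1: 0.1043, 0.1330, 0.0909, 0.1086
  X=2: 0.1369, 0.1693, 0.1170, 0.1407
  X=3: 0.3796, 0.4368, 0.3378, 0.3871
Sum of the 16 terms: H(X,Y) = 3.6043 bits

Marginal of Y (column sums):
  P(Y=0) = 0.066 + 0.018 + 0.026 + 0.128 = 0.238
  P(Y=1) = 0.090 + 0.025 + 0.035 + 0.172 = 0.322
  P(Y=2) = 0.053 + 0.015 + 0.021 + 0.103 = 0.192
  P(Y=3) = 0.069 + 0.019 + 0.027 + 0.133 = 0.248
H(Y) = -[0.238·log₂(0.238) + 0.322·log₂(0.322) + 0.192·log₂(0.192) + 0.248·log₂(0.248)]
  = 0.4929 + 0.5264 + 0.4571 + 0.4989 = 1.9753 bits

H(X|Y) = H(X,Y) - H(Y) = 3.6043 - 1.9753 = 1.6290 bits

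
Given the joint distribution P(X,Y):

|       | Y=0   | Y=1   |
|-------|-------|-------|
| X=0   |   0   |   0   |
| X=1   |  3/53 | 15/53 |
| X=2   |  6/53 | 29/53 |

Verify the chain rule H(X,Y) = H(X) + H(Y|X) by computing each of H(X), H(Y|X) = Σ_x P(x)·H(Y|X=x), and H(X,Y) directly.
H(X) = 0.9245 bits, H(Y|X) = 0.6572 bits, H(X,Y) = 1.5817 bits

Marginal of X (row sums):
  P(X=0) = 0 + 0 = 0
  P(X=1) = 3/53 + 15/53 = 18/53
  P(X=2) = 6/53 + 29/53 = 35/53
H(X) = -[(18/53)·log₂(18/53) + (35/53)·log₂(35/53)]   (outcomes with P = 0 contribute 0)
  = 0.52913 + 0.39533 = 0.9245 bits

H(Y|X) = Σ_x P(x)·H(Y|X=x):
  X=0: P(X=0) = 0 → contributes 0
  X=1: P(X=1) = 18/53, P(Y|X=1) = (1/6, 5/6) → H(Y|X=1) = 0.65002
  X=2: P(X=2) = 35/53, P(Y|X=2) = (6/35, 29/35) → H(Y|X=2) = 0.66096
H(Y|X) = (18/53)·0.65002 + (35/53)·0.66096 = 0.6572 bits

H(X,Y) = -Σ_{x,y} P(x,y) log₂ P(x,y). Per-cell terms -P(x,y)·log₂P(x,y):
  X=0: 0.00000, 0.00000
  X=1: 0.23451, 0.51539
  X=2: 0.35581, 0.47600
  (cells with P = 0 contribute 0)
Sum of the 6 terms: H(X,Y) = 1.5817 bits

Chain rule check:
  H(X) + H(Y|X) = 0.9245 + 0.6572 = 1.5817 bits
  H(X,Y) = 1.5817 bits
✓ Chain rule verified.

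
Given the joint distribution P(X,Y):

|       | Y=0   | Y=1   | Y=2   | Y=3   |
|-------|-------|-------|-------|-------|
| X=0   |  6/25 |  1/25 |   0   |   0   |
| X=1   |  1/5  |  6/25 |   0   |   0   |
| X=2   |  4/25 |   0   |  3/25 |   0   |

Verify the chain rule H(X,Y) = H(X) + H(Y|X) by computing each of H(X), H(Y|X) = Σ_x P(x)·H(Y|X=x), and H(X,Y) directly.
H(X) = 1.5496 bits, H(Y|X) = 0.8789 bits, H(X,Y) = 2.4285 bits

Marginal of X (row sums):
  P(X=0) = 6/25 + 1/25 + 0 + 0 = 7/25
  P(X=1) = 1/5 + 6/25 + 0 + 0 = 11/25
  P(X=2) = 4/25 + 0 + 3/25 + 0 = 7/25
H(X) = -[(7/25)·log₂(7/25) + (11/25)·log₂(11/25) + (7/25)·log₂(7/25)]
  = 0.51422 + 0.52115 + 0.51422 = 1.5496 bits

H(Y|X) = Σ_x P(x)·H(Y|X=x):
  X=0: P(X=0) = 7/25, P(Y|X=0) = (6/7, 1/7, 0, 0) → H(Y|X=0) = 0.59167
  X=1: P(X=1) = 11/25, P(Y|X=1) = (5/11, 6/11, 0, 0) → H(Y|X=1) = 0.99403
  X=2: P(X=2) = 7/25, P(Y|X=2) = (4/7, 0, 3/7, 0) → H(Y|X=2) = 0.98523
H(Y|X) = (7/25)·0.59167 + (11/25)·0.99403 + (7/25)·0.98523 = 0.8789 bits

H(X,Y) = -Σ_{x,y} P(x,y) log₂ P(x,y). Per-cell terms -P(x,y)·log₂P(x,y):
  X=0: 0.49413, 0.18575, 0.00000, 0.00000
  X=1: 0.46439, 0.49413, 0.00000, 0.00000
  X=2: 0.42302, 0.00000, 0.36707, 0.00000
  (cells with P = 0 contribute 0)
Sum of the 12 terms: H(X,Y) = 2.4285 bits

Chain rule check:
  H(X) + H(Y|X) = 1.5496 + 0.8789 = 2.4285 bits
  H(X,Y) = 2.4285 bits
✓ Chain rule verified.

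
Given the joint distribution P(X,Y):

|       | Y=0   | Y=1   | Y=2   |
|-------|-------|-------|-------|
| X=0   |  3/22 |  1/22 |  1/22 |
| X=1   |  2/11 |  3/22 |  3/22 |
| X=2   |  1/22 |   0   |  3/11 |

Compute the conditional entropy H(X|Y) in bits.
1.2475 bits

H(X|Y) = H(X,Y) - H(Y)

H(X,Y) = -Σ_{x,y} P(x,y) log₂ P(x,y). Per-cell terms -P(x,y)·log₂P(x,y):
  X=0: 0.39197, 0.20270, 0.20270
  X=1: 0.44717, 0.39197, 0.39197
  X=2: 0.20270, 0.00000, 0.51122
  (cells with P = 0 contribute 0)
Sum of the 9 terms: H(X,Y) = 2.7424 bits

Marginal of Y (column sums):
  P(Y=0) = 3/22 + 2/11 + 1/22 = 4/11
  P(Y=1) = 1/22 + 3/22 + 0 = 2/11
  P(Y=2) = 1/22 + 3/22 + 3/11 = 5/11
H(Y) = -[(4/11)·log₂(4/11) + (2/11)·log₂(2/11) + (5/11)·log₂(5/11)]
  = 0.53070 + 0.44717 + 0.51705 = 1.4949 bits

H(X|Y) = H(X,Y) - H(Y) = 2.7424 - 1.4949 = 1.2475 bits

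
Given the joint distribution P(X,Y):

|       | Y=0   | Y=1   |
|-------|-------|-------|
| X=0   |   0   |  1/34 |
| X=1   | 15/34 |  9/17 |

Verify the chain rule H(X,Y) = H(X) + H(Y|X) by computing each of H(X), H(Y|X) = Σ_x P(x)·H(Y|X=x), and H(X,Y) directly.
H(X) = 0.1914 bits, H(Y|X) = 0.9648 bits, H(X,Y) = 1.1562 bits

Marginal of X (row sums):
  P(X=0) = 0 + 1/34 = 1/34
  P(X=1) = 15/34 + 9/17 = 33/34
H(X) = -[(1/34)·log₂(1/34) + (33/34)·log₂(33/34)]
  = 0.1496 + 0.0418 = 0.1914 bits

H(Y|X) = Σ_x P(x)·H(Y|X=x):
  X=0: P(X=0) = 1/34, P(Y|X=0) = (0, 1) → H(Y|X=0) = 0.0000
  X=1: P(X=1) = 33/34, P(Y|X=1) = (5/11, 6/11) → H(Y|X=1) = 0.9940
H(Y|X) = (1/34)·0.0000 + (33/34)·0.9940 = 0.9648 bits

H(X,Y) = -Σ_{x,y} P(x,y) log₂ P(x,y). Per-cell terms -P(x,y)·log₂P(x,y):
  X=0: 0.0000, 0.1496
  X=1: 0.5208, 0.4858
  (cells with P = 0 contribute 0)
Sum of the 4 terms: H(X,Y) = 1.1562 bits

Chain rule check:
  H(X) + H(Y|X) = 0.1914 + 0.9648 = 1.1562 bits
  H(X,Y) = 1.1562 bits
✓ Chain rule verified.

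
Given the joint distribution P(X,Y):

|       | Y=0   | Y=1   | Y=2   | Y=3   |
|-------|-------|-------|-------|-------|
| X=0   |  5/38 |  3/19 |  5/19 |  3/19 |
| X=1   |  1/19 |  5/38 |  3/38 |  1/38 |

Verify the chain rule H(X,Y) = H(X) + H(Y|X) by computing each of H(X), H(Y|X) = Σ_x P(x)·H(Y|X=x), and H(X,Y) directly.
H(X) = 0.8680 bits, H(Y|X) = 1.9006 bits, H(X,Y) = 2.7686 bits

Marginal of X (row sums):
  P(X=0) = 5/38 + 3/19 + 5/19 + 3/19 = 27/38
  P(X=1) = 1/19 + 5/38 + 3/38 + 1/38 = 11/38
H(X) = -[(27/38)·log₂(27/38) + (11/38)·log₂(11/38)]
  = 0.35032 + 0.51772 = 0.8680 bits

H(Y|X) = Σ_x P(x)·H(Y|X=x):
  X=0: P(X=0) = 27/38, P(Y|X=0) = (5/27, 2/9, 10/27, 2/9) → H(Y|X=0) = 1.94568
  X=1: P(X=1) = 11/38, P(Y|X=1) = (2/11, 5/11, 3/11, 1/11) → H(Y|X=1) = 1.78993
H(Y|X) = (27/38)·1.94568 + (11/38)·1.78993 = 1.9006 bits

H(X,Y) = -Σ_{x,y} P(x,y) log₂ P(x,y). Per-cell terms -P(x,y)·log₂P(x,y):
  X=0: 0.38500, 0.42047, 0.50684, 0.42047
  X=1: 0.22358, 0.38500, 0.28918, 0.13810
Sum of the 8 terms: H(X,Y) = 2.7686 bits

Chain rule check:
  H(X) + H(Y|X) = 0.8680 + 1.9006 = 2.7686 bits
  H(X,Y) = 2.7686 bits
✓ Chain rule verified.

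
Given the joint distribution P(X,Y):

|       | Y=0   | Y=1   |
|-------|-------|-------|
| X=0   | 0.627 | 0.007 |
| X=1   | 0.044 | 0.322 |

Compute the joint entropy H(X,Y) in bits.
1.1971 bits

H(X,Y) = -Σ_{x,y} P(x,y) log₂ P(x,y). Per-cell terms -P(x,y)·log₂P(x,y):
  X=0: 0.4223, 0.0501
  X=1: 0.1983, 0.5264
Sum of the 4 terms: H(X,Y) = 1.1971 bits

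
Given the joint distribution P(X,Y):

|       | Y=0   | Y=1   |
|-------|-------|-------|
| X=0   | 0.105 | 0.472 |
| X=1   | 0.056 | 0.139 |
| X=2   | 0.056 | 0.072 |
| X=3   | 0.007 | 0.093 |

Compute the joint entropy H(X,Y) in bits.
2.3562 bits

H(X,Y) = -Σ_{x,y} P(x,y) log₂ P(x,y). Per-cell terms -P(x,y)·log₂P(x,y):
  X=0: 0.3414, 0.5112
  X=1: 0.2329, 0.3957
  X=2: 0.2329, 0.2733
  X=3: 0.0501, 0.3187
Sum of the 8 terms: H(X,Y) = 2.3562 bits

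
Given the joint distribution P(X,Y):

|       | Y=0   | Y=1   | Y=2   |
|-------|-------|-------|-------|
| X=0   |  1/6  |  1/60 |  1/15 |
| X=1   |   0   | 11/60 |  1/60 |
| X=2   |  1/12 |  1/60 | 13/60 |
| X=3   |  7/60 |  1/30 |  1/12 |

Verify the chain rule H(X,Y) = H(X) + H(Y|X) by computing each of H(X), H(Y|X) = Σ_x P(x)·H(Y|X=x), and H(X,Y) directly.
H(X) = 1.9796 bits, H(Y|X) = 1.0564 bits, H(X,Y) = 3.0361 bits

Marginal of X (row sums):
  P(X=0) = 1/6 + 1/60 + 1/15 = 1/4
  P(X=1) = 0 + 11/60 + 1/60 = 1/5
  P(X=2) = 1/12 + 1/60 + 13/60 = 19/60
  P(X=3) = 7/60 + 1/30 + 1/12 = 7/30
H(X) = -[(1/4)·log₂(1/4) + (1/5)·log₂(1/5) + (19/60)·log₂(19/60) + (7/30)·log₂(7/30)]
  = 0.50000 + 0.46439 + 0.52534 + 0.48989 = 1.9796 bits

H(Y|X) = Σ_x P(x)·H(Y|X=x):
  X=0: P(X=0) = 1/4, P(Y|X=0) = (2/3, 1/15, 4/15) → H(Y|X=0) = 1.15894
  X=1: P(X=1) = 1/5, P(Y|X=1) = (0, 11/12, 1/12) → H(Y|X=1) = 0.41382
  X=2: P(X=2) = 19/60, P(Y|X=2) = (5/19, 1/19, 13/19) → H(Y|X=2) = 1.10501
  X=3: P(X=3) = 7/30, P(Y|X=3) = (1/2, 1/7, 5/14) → H(Y|X=3) = 1.43156
H(Y|X) = (1/4)·1.15894 + (1/5)·0.41382 + (19/60)·1.10501 + (7/30)·1.43156 = 1.0564 bits

H(X,Y) = -Σ_{x,y} P(x,y) log₂ P(x,y). Per-cell terms -P(x,y)·log₂P(x,y):
  X=0: 0.43083, 0.09845, 0.26046
  X=1: 0.00000, 0.44870, 0.09845
  X=2: 0.29875, 0.09845, 0.47806
  X=3: 0.36161, 0.16356, 0.29875
  (cells with P = 0 contribute 0)
Sum of the 12 terms: H(X,Y) = 3.0361 bits

Chain rule check:
  H(X) + H(Y|X) = 1.9796 + 1.0564 = 3.0360 bits
  H(X,Y) = 3.0361 bits
✓ Chain rule verified (Δ = 0.0001 is 4-dp rounding noise: each of the three values was rounded independently).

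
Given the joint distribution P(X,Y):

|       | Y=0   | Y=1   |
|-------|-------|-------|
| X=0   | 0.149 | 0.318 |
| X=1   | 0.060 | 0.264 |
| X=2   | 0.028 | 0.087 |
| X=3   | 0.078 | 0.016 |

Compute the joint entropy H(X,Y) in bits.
2.5191 bits

H(X,Y) = -Σ_{x,y} P(x,y) log₂ P(x,y). Per-cell terms -P(x,y)·log₂P(x,y):
  X=0: 0.40925, 0.52562
  X=1: 0.24353, 0.50725
  X=2: 0.14444, 0.30649
  X=3: 0.28707, 0.09545
Sum of the 8 terms: H(X,Y) = 2.5191 bits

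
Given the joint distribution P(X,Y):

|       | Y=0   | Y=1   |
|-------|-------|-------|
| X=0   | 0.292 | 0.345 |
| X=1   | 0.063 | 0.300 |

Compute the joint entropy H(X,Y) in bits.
1.8206 bits

H(X,Y) = -Σ_{x,y} P(x,y) log₂ P(x,y). Per-cell terms -P(x,y)·log₂P(x,y):
  X=0: 0.51858, 0.52969
  X=1: 0.25128, 0.52109
Sum of the 4 terms: H(X,Y) = 1.8206 bits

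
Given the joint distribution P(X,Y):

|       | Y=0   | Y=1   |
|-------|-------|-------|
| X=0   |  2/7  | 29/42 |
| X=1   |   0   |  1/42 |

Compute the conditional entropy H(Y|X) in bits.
0.8514 bits

H(Y|X) = H(X,Y) - H(X)

H(X,Y) = -Σ_{x,y} P(x,y) log₂ P(x,y). Per-cell terms -P(x,y)·log₂P(x,y):
  X=0: 0.5164, 0.3689
  X=1: 0.0000, 0.1284
  (cells with P = 0 contribute 0)
Sum of the 4 terms: H(X,Y) = 1.0137 bits

Marginal of X (row sums):
  P(X=0) = 2/7 + 29/42 = 41/42
  P(X=1) = 0 + 1/42 = 1/42
H(X) = -[(41/42)·log₂(41/42) + (1/42)·log₂(1/42)]
  = 0.0339 + 0.1284 = 0.1623 bits

H(Y|X) = H(X,Y) - H(X) = 1.0137 - 0.1623 = 0.8514 bits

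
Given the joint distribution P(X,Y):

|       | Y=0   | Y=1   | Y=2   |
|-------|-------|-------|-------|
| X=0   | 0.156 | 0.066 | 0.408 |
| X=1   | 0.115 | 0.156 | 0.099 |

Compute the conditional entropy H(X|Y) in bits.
0.8226 bits

H(X|Y) = H(X,Y) - H(Y)

H(X,Y) = -Σ_{x,y} P(x,y) log₂ P(x,y). Per-cell terms -P(x,y)·log₂P(x,y):
  X=0: 0.41814, 0.25881, 0.52769
  X=1: 0.35883, 0.41814, 0.33031
Sum of the 6 terms: H(X,Y) = 2.3119 bits

Marginal of Y (column sums):
  P(Y=0) = 0.156 + 0.115 = 0.271
  P(Y=1) = 0.066 + 0.156 = 0.222
  P(Y=2) = 0.408 + 0.099 = 0.507
H(Y) = -[0.271·log₂(0.271) + 0.222·log₂(0.222) + 0.507·log₂(0.507)]
  = 0.51047 + 0.48204 + 0.49683 = 1.4893 bits

H(X|Y) = H(X,Y) - H(Y) = 2.3119 - 1.4893 = 0.8226 bits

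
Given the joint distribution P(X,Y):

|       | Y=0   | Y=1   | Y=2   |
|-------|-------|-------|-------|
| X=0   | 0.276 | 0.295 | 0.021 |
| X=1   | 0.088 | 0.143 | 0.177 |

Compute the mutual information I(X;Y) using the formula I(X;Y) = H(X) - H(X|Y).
0.1892 bits

I(X;Y) = H(X) - H(X|Y)

Marginal of X (row sums):
  P(X=0) = 0.276 + 0.295 + 0.021 = 0.592
  P(X=1) = 0.088 + 0.143 + 0.177 = 0.408
H(X) = -[0.592·log₂(0.592) + 0.408·log₂(0.408)]
  = 0.4477 + 0.5277 = 0.9754 bits

Marginal of Y (column sums):
  P(Y=0) = 0.276 + 0.088 = 0.364
  P(Y=1) = 0.295 + 0.143 = 0.438
  P(Y=2) = 0.021 + 0.177 = 0.198
H(X|Y) = Σ_y P(y)·H(X|Y=y):
  Y=0: P(Y=0) = 0.364, P(X|Y=0) = (69/91, 22/91) → H(X|Y=0) = 0.7980
  Y=1: P(Y=1) = 0.438, P(X|Y=1) = (295/438, 143/438) → H(X|Y=1) = 0.9113
  Y=2: P(Y=2) = 0.198, P(X|Y=2) = (7/66, 59/66) → H(X|Y=2) = 0.4879
H(X|Y) = 0.364·0.7980 + 0.438·0.9113 + 0.198·0.4879 = 0.7862 bits

I(X;Y) = H(X) - H(X|Y) = 0.9754 - 0.7862 = 0.1892 bits

Cross-check via I(X;Y) = H(X) + H(Y) - H(X,Y): computing H(Y) from the column sums and H(X,Y) from the 6 cells in the same way gives H(Y) = 1.5150 bits and H(X,Y) = 2.3012 bits, so
I(X;Y) = 0.9754 + 1.5150 - 2.3012 = 0.1892 bits ✓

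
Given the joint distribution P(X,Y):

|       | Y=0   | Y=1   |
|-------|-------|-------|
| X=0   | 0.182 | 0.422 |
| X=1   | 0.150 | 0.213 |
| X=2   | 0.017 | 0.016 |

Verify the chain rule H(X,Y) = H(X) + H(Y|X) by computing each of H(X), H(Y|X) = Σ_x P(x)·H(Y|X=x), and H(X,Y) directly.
H(X) = 1.1324 bits, H(Y|X) = 0.9213 bits, H(X,Y) = 2.0538 bits

Marginal of X (row sums):
  P(X=0) = 0.182 + 0.422 = 0.604
  P(X=1) = 0.150 + 0.213 = 0.363
  P(X=2) = 0.017 + 0.016 = 0.033
H(X) = -[0.604·log₂(0.604) + 0.363·log₂(0.363) + 0.033·log₂(0.033)]
  = 0.4393 + 0.5307 + 0.1624 = 1.1324 bits

H(Y|X) = Σ_x P(x)·H(Y|X=x):
  X=0: P(X=0) = 0.604, P(Y|X=0) = (91/302, 211/302) → H(Y|X=0) = 0.8829
  X=1: P(X=1) = 0.363, P(Y|X=1) = (50/121, 71/121) → H(Y|X=1) = 0.9782
  X=2: P(X=2) = 0.033, P(Y|X=2) = (17/33, 16/33) → H(Y|X=2) = 0.9993
H(Y|X) = 0.604·0.8829 + 0.363·0.9782 + 0.033·0.9993 = 0.9213 bits

H(X,Y) = -Σ_{x,y} P(x,y) log₂ P(x,y). Per-cell terms -P(x,y)·log₂P(x,y):
  X=0: 0.4474, 0.5253
  X=1: 0.4105, 0.4752
  X=2: 0.0999, 0.0955
Sum of the 6 terms: H(X,Y) = 2.0538 bits

Chain rule check:
  H(X) + H(Y|X) = 1.1324 + 0.9213 = 2.0537 bits
  H(X,Y) = 2.0538 bits
✓ Chain rule verified (Δ = 0.0001 is 4-dp rounding noise: each of the three values was rounded independently).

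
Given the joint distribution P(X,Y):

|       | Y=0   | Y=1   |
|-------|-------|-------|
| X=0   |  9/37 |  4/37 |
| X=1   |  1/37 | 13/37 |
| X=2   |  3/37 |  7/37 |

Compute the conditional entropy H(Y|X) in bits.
0.6915 bits

H(Y|X) = H(X,Y) - H(X)

H(X,Y) = -Σ_{x,y} P(x,y) log₂ P(x,y). Per-cell terms -P(x,y)·log₂P(x,y):
  X=0: 0.496101, 0.346968
  X=1: 0.140796, 0.530194
  X=2: 0.293878, 0.454451
Sum of the 6 terms: H(X,Y) = 2.26239 bits

Marginal of X (row sums):
  P(X=0) = 9/37 + 4/37 = 13/37
  P(X=1) = 1/37 + 13/37 = 14/37
  P(X=2) = 3/37 + 7/37 = 10/37
H(X) = -[(13/37)·log₂(13/37) + (14/37)·log₂(14/37) + (10/37)·log₂(10/37)]
  = 0.530194 + 0.530524 + 0.510142 = 1.57086 bits

H(Y|X) = H(X,Y) - H(X) = 2.26239 - 1.57086 = 0.6915 bits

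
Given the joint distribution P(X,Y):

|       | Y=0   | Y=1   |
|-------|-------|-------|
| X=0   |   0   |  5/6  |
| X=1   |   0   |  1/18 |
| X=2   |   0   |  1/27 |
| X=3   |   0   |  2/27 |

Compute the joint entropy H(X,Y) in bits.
0.9051 bits

H(X,Y) = -Σ_{x,y} P(x,y) log₂ P(x,y). Per-cell terms -P(x,y)·log₂P(x,y):
  X=0: 0.0000, 0.2192
  X=1: 0.0000, 0.2317
  X=2: 0.0000, 0.1761
  X=3: 0.0000, 0.2781
  (cells with P = 0 contribute 0)
Sum of the 8 terms: H(X,Y) = 0.9051 bits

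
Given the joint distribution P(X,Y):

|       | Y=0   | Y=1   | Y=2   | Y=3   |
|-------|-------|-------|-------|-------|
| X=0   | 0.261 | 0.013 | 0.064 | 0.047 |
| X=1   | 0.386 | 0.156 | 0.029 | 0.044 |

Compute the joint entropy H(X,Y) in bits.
2.3430 bits

H(X,Y) = -Σ_{x,y} P(x,y) log₂ P(x,y). Per-cell terms -P(x,y)·log₂P(x,y):
  X=0: 0.50579, 0.08145, 0.25381, 0.20733
  X=1: 0.53010, 0.41814, 0.14813, 0.19828
Sum of the 8 terms: H(X,Y) = 2.3430 bits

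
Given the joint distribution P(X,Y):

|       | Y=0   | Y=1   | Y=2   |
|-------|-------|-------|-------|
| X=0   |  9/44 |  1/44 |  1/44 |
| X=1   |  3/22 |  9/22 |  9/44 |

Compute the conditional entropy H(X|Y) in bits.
0.5660 bits

H(X|Y) = H(X,Y) - H(Y)

H(X,Y) = -Σ_{x,y} P(x,y) log₂ P(x,y). Per-cell terms -P(x,y)·log₂P(x,y):
  X=0: 0.46830817, 0.12407799, 0.12407799
  X=1: 0.39197306, 0.52752543, 0.46830817
Sum of the 6 terms: H(X,Y) = 2.1042708 bits

Marginal of Y (column sums):
  P(Y=0) = 9/44 + 3/22 = 15/44
  P(Y=1) = 1/44 + 9/22 = 19/44
  P(Y=2) = 1/44 + 9/44 = 5/22
H(Y) = -[(15/44)·log₂(15/44) + (19/44)·log₂(19/44) + (5/22)·log₂(5/22)]
  = 0.52927535 + 0.52314950 + 0.48579626 = 1.5382211 bits

H(X|Y) = H(X,Y) - H(Y) = 2.1042708 - 1.5382211 = 0.5660 bits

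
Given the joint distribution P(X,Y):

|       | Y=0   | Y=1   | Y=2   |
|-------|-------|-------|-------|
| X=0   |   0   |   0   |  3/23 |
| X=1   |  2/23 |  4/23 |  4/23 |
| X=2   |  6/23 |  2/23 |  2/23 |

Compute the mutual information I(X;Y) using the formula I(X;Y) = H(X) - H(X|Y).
0.3076 bits

I(X;Y) = H(X) - H(X|Y)

Marginal of X (row sums):
  P(X=0) = 0 + 0 + 3/23 = 3/23
  P(X=1) = 2/23 + 4/23 + 4/23 = 10/23
  P(X=2) = 6/23 + 2/23 + 2/23 = 10/23
H(X) = -[(3/23)·log₂(3/23) + (10/23)·log₂(10/23) + (10/23)·log₂(10/23)]
  = 0.3832956 + 0.5224495 + 0.5224495 = 1.428195 bits

Marginal of Y (column sums):
  P(Y=0) = 0 + 2/23 + 6/23 = 8/23
  P(Y=1) = 0 + 4/23 + 2/23 = 6/23
  P(Y=2) = 3/23 + 4/23 + 2/23 = 9/23
H(X|Y) = Σ_y P(y)·H(X|Y=y):
  Y=0: P(Y=0) = 8/23, P(X|Y=0) = (0, 1/4, 3/4) → H(X|Y=0) = 0.8112781
  Y=1: P(Y=1) = 6/23, P(X|Y=1) = (0, 2/3, 1/3) → H(X|Y=1) = 0.9182958
  Y=2: P(Y=2) = 9/23, P(X|Y=2) = (1/3, 4/9, 2/9) → H(X|Y=2) = 1.5304931
H(X|Y) = (8/23)·0.8112781 + (6/23)·0.9182958 + (9/23)·1.5304931 = 1.120628 bits

I(X;Y) = H(X) - H(X|Y) = 1.428195 - 1.120628 = 0.3076 bits

Cross-check via I(X;Y) = H(X) + H(Y) - H(X,Y): computing H(Y) from the column sums and H(X,Y) from the 9 cells in the same way gives H(Y) = 1.565340 bits and H(X,Y) = 2.685968 bits, so
I(X;Y) = 1.428195 + 1.565340 - 2.685968 = 0.3076 bits ✓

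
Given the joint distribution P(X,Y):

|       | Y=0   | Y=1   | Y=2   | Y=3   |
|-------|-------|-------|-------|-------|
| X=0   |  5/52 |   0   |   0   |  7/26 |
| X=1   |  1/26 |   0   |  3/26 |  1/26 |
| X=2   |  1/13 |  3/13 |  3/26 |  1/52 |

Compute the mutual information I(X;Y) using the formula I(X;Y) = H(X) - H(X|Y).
0.6889 bits

I(X;Y) = H(X) - H(X|Y)

Marginal of X (row sums):
  P(X=0) = 5/52 + 0 + 0 + 7/26 = 19/52
  P(X=1) = 1/26 + 0 + 3/26 + 1/26 = 5/26
  P(X=2) = 1/13 + 3/13 + 3/26 + 1/52 = 23/52
H(X) = -[(19/52)·log₂(19/52) + (5/26)·log₂(5/26) + (23/52)·log₂(23/52)]
  = 0.530726 + 0.457406 + 0.520542 = 1.50867 bits

Marginal of Y (column sums):
  P(Y=0) = 5/52 + 1/26 + 1/13 = 11/52
  P(Y=1) = 0 + 0 + 3/13 = 3/13
  P(Y=2) = 0 + 3/26 + 3/26 = 3/13
  P(Y=3) = 7/26 + 1/26 + 1/52 = 17/52
H(X|Y) = Σ_y P(y)·H(X|Y=y):
  Y=0: P(Y=0) = 11/52, P(X|Y=0) = (5/11, 2/11, 4/11) → H(X|Y=0) = 1.494919
  Y=1: P(Y=1) = 3/13, P(X|Y=1) = (0, 0, 1) → H(X|Y=1) = 0.000000
  Y=2: P(Y=2) = 3/13, P(X|Y=2) = (0, 1/2, 1/2) → H(X|Y=2) = 1.000000
  Y=3: P(Y=3) = 17/52, P(X|Y=3) = (14/17, 2/17, 1/17) → H(X|Y=3) = 0.834347
H(X|Y) = (11/52)·1.494919 + (3/13)·0.000000 + (3/13)·1.000000 + (17/52)·0.834347 = 0.81977 bits

I(X;Y) = H(X) - H(X|Y) = 1.50867 - 0.81977 = 0.6889 bits

Cross-check via I(X;Y) = H(X) + H(Y) - H(X,Y): computing H(Y) from the column sums and H(X,Y) from the 12 cells in the same way gives H(Y) = 1.97775 bits and H(X,Y) = 2.79752 bits, so
I(X;Y) = 1.50867 + 1.97775 - 2.79752 = 0.6889 bits ✓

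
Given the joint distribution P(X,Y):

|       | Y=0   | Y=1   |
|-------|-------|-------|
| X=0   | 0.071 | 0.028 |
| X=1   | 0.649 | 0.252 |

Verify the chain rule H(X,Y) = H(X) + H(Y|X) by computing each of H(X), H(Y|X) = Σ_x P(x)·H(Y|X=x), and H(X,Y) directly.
H(X) = 0.4658 bits, H(Y|X) = 0.8554 bits, H(X,Y) = 1.3213 bits

Marginal of X (row sums):
  P(X=0) = 0.071 + 0.028 = 0.099
  P(X=1) = 0.649 + 0.252 = 0.901
H(X) = -[0.099·log₂(0.099) + 0.901·log₂(0.901)]
  = 0.330306 + 0.135511 = 0.4658 bits

H(Y|X) = Σ_x P(x)·H(Y|X=x):
  X=0: P(X=0) = 0.099, P(Y|X=0) = (71/99, 28/99) → H(Y|X=0) = 0.859276
  X=1: P(X=1) = 0.901, P(Y|X=1) = (649/901, 252/901) → H(Y|X=1) = 0.855027
H(Y|X) = 0.099·0.859276 + 0.901·0.855027 = 0.8554 bits

H(X,Y) = -Σ_{x,y} P(x,y) log₂ P(x,y). Per-cell terms -P(x,y)·log₂P(x,y):
  X=0: 0.270939, 0.144436
  X=1: 0.404788, 0.501103
Sum of the 4 terms: H(X,Y) = 1.3213 bits

Chain rule check:
  H(X) + H(Y|X) = 0.4658 + 0.8554 = 1.3212 bits
  H(X,Y) = 1.3213 bits
✓ Chain rule verified (Δ = 0.0001 is 4-dp rounding noise: each of the three values was rounded independently).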